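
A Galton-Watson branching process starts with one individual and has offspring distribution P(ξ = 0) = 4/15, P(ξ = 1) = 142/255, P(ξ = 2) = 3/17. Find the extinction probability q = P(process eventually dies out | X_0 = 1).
q = 1

Mean offspring μ = 0·4/15 + 1·142/255 + 2·3/17 = 232/255 ≤ 1. For μ ≤ 1 with offspring not concentrated at 1, the Galton-Watson process goes extinct almost surely, so q = 1.
(Algebraic check: The pgf is f(s) = 4/15 + 142/255·s + 3/17·s². The extinction probability q is the smallest fixed point of f in [0, 1]. Setting s = f(s):
  3/17·s² + (142/255 − 1)·s + 4/15 = 0
  3/17·s² − (4/15 + 3/17)·s + 4/15 = 0
which factors as (s − 1)·(3/17·s − 4/15) = 0, giving roots s = 1 and s = (4/15)/(3/17) = 68/45. Since 68/45 ≥ 1, the smallest root in [0, 1] is s = 1.)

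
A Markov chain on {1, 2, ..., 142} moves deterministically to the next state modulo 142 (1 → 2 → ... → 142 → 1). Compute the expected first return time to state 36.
E[T_36 | X_0 = 36] = 142

The chain cycles deterministically, so starting at state 36 it returns in exactly 142 steps. Equivalently, the stationary distribution is uniform π_j = 1/142 for every state j, so by Kac's formula E[T_36] = 1/π_36 = 142.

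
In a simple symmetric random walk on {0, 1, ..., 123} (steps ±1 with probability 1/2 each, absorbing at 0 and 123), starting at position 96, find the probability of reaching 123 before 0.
P(hit 123 before 0) = 96/123 = 32/41

Let u_k = P(hit 123 before 0 | start at k). Then u_0 = 0, u_123 = 1, and u_k = u_{k-1}/2 + u_{k+1}/2 for 1 ≤ k ≤ 122. This harmonic recurrence is solved by u_k = k/123, giving u_96 = 96/123 = 32/41.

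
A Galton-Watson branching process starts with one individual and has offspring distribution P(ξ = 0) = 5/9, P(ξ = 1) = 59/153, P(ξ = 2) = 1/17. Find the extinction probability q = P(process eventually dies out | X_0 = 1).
q = 1

Mean offspring μ = 0·5/9 + 1·59/153 + 2·1/17 = 77/153 ≤ 1. For μ ≤ 1 with offspring not concentrated at 1, the Galton-Watson process goes extinct almost surely, so q = 1.
(Algebraic check: The pgf is f(s) = 5/9 + 59/153·s + 1/17·s². The extinction probability q is the smallest fixed point of f in [0, 1]. Setting s = f(s):
  1/17·s² + (59/153 − 1)·s + 5/9 = 0
  1/17·s² − (5/9 + 1/17)·s + 5/9 = 0
which factors as (s − 1)·(1/17·s − 5/9) = 0, giving roots s = 1 and s = (5/9)/(1/17) = 85/9. Since 85/9 ≥ 1, the smallest root in [0, 1] is s = 1.)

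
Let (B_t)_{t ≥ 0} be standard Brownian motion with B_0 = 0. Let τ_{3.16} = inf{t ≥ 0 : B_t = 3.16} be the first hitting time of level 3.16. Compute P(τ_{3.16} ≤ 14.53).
P(τ_{3.16} ≤ 14.53) = 2(1 − Φ(3.16/√14.53)) = 2(1 − Φ(0.8290)) ≈ 0.4071

By the reflection principle for standard BM, P(τ_b ≤ t) = 2 · P(B_t ≥ b). Since B_t ~ N(0, t), P(B_t ≥ 3.16) = 1 − Φ(3.16/√t) = 1 − Φ(3.16/√14.53) = 1 − Φ(0.8290) ≈ 0.20355. Doubling: P(τ_{3.16} ≤ 14.53) ≈ 2 · 0.20355 = 0.40710 ≈ 0.4071.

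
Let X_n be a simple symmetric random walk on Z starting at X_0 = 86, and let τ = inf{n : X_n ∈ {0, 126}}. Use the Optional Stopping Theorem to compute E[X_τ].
E[X_τ] = 86

X_n is a martingale and τ is a bounded-mean stopping time (indeed τ is finite a.s. with bounded expectation since the walk is in a bounded region). By the OST, E[X_τ] = E[X_0] = 86. Equivalently: E[X_τ] = 126 · P(hit 126 first) + 0 · P(hit 0 first) = 126 · (86/126) = 86.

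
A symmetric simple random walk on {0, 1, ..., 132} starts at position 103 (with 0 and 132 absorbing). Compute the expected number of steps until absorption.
E[τ | X_0 = 103] = 2987

Let v_k = E[τ | X_0 = k]. Boundary: v_0 = v_132 = 0. Recurrence: v_k = 1 + (v_{k-1} + v_{k+1})/2 for 1 ≤ k ≤ 131. The particular solution to v_k − (v_{k-1} + v_{k+1})/2 = 1 is v_k = −k^2. Adding homogeneous solution A + B k and matching boundaries gives v_k = k (132 − k). Substituting k = 103: v_103 = 103 · 29 = 2987.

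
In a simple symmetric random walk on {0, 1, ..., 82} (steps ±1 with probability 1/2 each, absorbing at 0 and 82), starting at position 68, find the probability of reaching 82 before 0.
P(hit 82 before 0) = 68/82 = 34/41

Let u_k = P(hit 82 before 0 | start at k). Then u_0 = 0, u_82 = 1, and u_k = u_{k-1}/2 + u_{k+1}/2 for 1 ≤ k ≤ 81. This harmonic recurrence is solved by u_k = k/82, giving u_68 = 68/82 = 34/41.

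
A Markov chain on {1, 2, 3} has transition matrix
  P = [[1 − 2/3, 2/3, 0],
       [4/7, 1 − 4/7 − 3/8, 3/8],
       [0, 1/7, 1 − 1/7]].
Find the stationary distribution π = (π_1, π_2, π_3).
π = (48/251, 56/251, 147/251)

This is a birth-death chain on three states, which satisfies detailed balance: π_1 · P_{12} = π_2 · P_{21} and π_2 · P_{23} = π_3 · P_{32}.
From π_1 · 2/3 = π_2 · 4/7: π_2/π_1 = (2/3)/(4/7) = 7/6.
From π_2 · 3/8 = π_3 · 1/7: π_3/π_2 = (3/8)/(1/7) = 21/8.
Take π_1 proportional to 1; then unnormalized π = (1, 7/6, 49/16). Normalize by dividing by the sum 251/48:
  π = (48/251, 56/251, 147/251).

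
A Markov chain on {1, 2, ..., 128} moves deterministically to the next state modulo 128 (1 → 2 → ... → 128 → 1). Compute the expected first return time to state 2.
E[T_2 | X_0 = 2] = 128

The chain cycles deterministically, so starting at state 2 it returns in exactly 128 steps. Equivalently, the stationary distribution is uniform π_j = 1/128 for every state j, so by Kac's formula E[T_2] = 1/π_2 = 128.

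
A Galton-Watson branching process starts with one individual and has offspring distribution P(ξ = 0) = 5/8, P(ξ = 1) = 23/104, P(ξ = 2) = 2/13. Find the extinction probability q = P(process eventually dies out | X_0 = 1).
q = 1

Mean offspring μ = 0·5/8 + 1·23/104 + 2·2/13 = 55/104 ≤ 1. For μ ≤ 1 with offspring not concentrated at 1, the Galton-Watson process goes extinct almost surely, so q = 1.
(Algebraic check: The pgf is f(s) = 5/8 + 23/104·s + 2/13·s². The extinction probability q is the smallest fixed point of f in [0, 1]. Setting s = f(s):
  2/13·s² + (23/104 − 1)·s + 5/8 = 0
  2/13·s² − (5/8 + 2/13)·s + 5/8 = 0
which factors as (s − 1)·(2/13·s − 5/8) = 0, giving roots s = 1 and s = (5/8)/(2/13) = 65/16. Since 65/16 ≥ 1, the smallest root in [0, 1] is s = 1.)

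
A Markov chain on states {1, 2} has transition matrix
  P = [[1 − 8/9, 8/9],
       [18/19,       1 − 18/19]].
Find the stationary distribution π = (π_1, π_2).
π_1 = 81/157, π_2 = 76/157

Solve πP = π with π_1 + π_2 = 1. From πP = π: π_1 · (1 − 8/9) + π_2 · 18/19 = π_1 ⇒ π_2 · 18/19 = π_1 · 8/9 ⇒ π_2/π_1 = (8/9)/(18/19) = 76/81. Together with π_1 + π_2 = 1:
  π_1 = (18/19)/(8/9 + 18/19) = (18/19)/(314/171) = 81/157,
  π_2 = (8/9)/(8/9 + 18/19) = (8/9)/(314/171) = 76/157.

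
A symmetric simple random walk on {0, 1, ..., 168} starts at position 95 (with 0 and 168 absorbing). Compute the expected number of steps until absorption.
E[τ | X_0 = 95] = 6935

Let v_k = E[τ | X_0 = k]. Boundary: v_0 = v_168 = 0. Recurrence: v_k = 1 + (v_{k-1} + v_{k+1})/2 for 1 ≤ k ≤ 167. The particular solution to v_k − (v_{k-1} + v_{k+1})/2 = 1 is v_k = −k^2. Adding homogeneous solution A + B k and matching boundaries gives v_k = k (168 − k). Substituting k = 95: v_95 = 95 · 73 = 6935.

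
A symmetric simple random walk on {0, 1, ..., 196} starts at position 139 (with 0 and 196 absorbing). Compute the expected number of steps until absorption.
E[τ | X_0 = 139] = 7923

Let v_k = E[τ | X_0 = k]. Boundary: v_0 = v_196 = 0. Recurrence: v_k = 1 + (v_{k-1} + v_{k+1})/2 for 1 ≤ k ≤ 195. The particular solution to v_k − (v_{k-1} + v_{k+1})/2 = 1 is v_k = −k^2. Adding homogeneous solution A + B k and matching boundaries gives v_k = k (196 − k). Substituting k = 139: v_139 = 139 · 57 = 7923.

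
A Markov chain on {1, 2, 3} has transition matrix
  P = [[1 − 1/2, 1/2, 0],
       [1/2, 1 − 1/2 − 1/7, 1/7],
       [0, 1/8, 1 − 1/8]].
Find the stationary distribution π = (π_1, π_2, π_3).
π = (7/22, 7/22, 4/11)

This is a birth-death chain on three states, which satisfies detailed balance: π_1 · P_{12} = π_2 · P_{21} and π_2 · P_{23} = π_3 · P_{32}.
From π_1 · 1/2 = π_2 · 1/2: π_2/π_1 = (1/2)/(1/2) = 1.
From π_2 · 1/7 = π_3 · 1/8: π_3/π_2 = (1/7)/(1/8) = 8/7.
Take π_1 proportional to 1; then unnormalized π = (1, 1, 8/7). Normalize by dividing by the sum 22/7:
  π = (7/22, 7/22, 4/11).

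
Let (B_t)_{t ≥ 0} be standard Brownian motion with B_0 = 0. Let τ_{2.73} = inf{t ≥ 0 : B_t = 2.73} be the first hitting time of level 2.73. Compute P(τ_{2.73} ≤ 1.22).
P(τ_{2.73} ≤ 1.22) = 2(1 − Φ(2.73/√1.22)) = 2(1 − Φ(2.4716)) ≈ 0.0135

By the reflection principle for standard BM, P(τ_b ≤ t) = 2 · P(B_t ≥ b). Since B_t ~ N(0, t), P(B_t ≥ 2.73) = 1 − Φ(2.73/√t) = 1 − Φ(2.73/√1.22) = 1 − Φ(2.4716) ≈ 0.00673. Doubling: P(τ_{2.73} ≤ 1.22) ≈ 2 · 0.00673 = 0.01346 ≈ 0.0135.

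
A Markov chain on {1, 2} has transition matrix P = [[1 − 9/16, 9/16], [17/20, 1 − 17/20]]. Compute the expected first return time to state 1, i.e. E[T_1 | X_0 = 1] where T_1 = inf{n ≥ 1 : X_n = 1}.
E[T_1 | X_0 = 1] = 1/π_1 = 113/68

For an irreducible recurrent Markov chain with stationary distribution π, E[T_i | X_0 = i] = 1/π_i (Kac's formula). Here π_1 = (17/20)/(9/16 + 17/20) = (17/20)/(113/80) = 68/113, so E[T_1 | X_0 = 1] = 1/π_1 = (9/16 + 17/20)/(17/20) = (113/80)/(17/20) = 113/68.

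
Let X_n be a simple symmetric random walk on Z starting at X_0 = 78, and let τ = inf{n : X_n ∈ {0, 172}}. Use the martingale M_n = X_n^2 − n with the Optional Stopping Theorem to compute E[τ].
E[τ] = 7332

M_n = X_n^2 − n is a martingale (since E[X_{n+1}^2 | F_n] = X_n^2 + 1). By OST (τ has finite mean in a bounded region), E[M_τ] = E[M_0] = X_0^2 − 0 = 78^2 = 6084. Also E[M_τ] = E[X_τ^2] − E[τ]. The walk exits at 0 or 172, with P(hit 172 first) = 78/172, so E[X_τ^2] = 172^2 · 78/172 + 0 = 13416. Thus E[τ] = E[X_τ^2] − E[M_τ] = 13416 − 6084 = 7332 = 78(172 − 78) = 7332.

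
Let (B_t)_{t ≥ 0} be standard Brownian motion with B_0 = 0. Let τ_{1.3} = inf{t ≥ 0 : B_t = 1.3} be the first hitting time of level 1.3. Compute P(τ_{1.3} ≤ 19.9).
P(τ_{1.3} ≤ 19.9) = 2(1 − Φ(1.3/√19.9)) = 2(1 − Φ(0.2914)) ≈ 0.7707

By the reflection principle for standard BM, P(τ_b ≤ t) = 2 · P(B_t ≥ b). Since B_t ~ N(0, t), P(B_t ≥ 1.3) = 1 − Φ(1.3/√t) = 1 − Φ(1.3/√19.9) = 1 − Φ(0.2914) ≈ 0.38537. Doubling: P(τ_{1.3} ≤ 19.9) ≈ 2 · 0.38537 = 0.77074 ≈ 0.7707.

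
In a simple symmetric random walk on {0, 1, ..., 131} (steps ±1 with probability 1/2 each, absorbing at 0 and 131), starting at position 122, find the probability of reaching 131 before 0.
P(hit 131 before 0) = 122/131

Let u_k = P(hit 131 before 0 | start at k). Then u_0 = 0, u_131 = 1, and u_k = u_{k-1}/2 + u_{k+1}/2 for 1 ≤ k ≤ 130. This harmonic recurrence is solved by u_k = k/131, giving u_122 = 122/131.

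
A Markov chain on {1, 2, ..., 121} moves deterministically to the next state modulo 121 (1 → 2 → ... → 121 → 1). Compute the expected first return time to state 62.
E[T_62 | X_0 = 62] = 121

The chain cycles deterministically, so starting at state 62 it returns in exactly 121 steps. Equivalently, the stationary distribution is uniform π_j = 1/121 for every state j, so by Kac's formula E[T_62] = 1/π_62 = 121.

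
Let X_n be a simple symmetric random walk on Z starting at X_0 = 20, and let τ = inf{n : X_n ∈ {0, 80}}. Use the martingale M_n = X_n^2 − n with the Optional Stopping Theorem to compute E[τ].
E[τ] = 1200

M_n = X_n^2 − n is a martingale (since E[X_{n+1}^2 | F_n] = X_n^2 + 1). By OST (τ has finite mean in a bounded region), E[M_τ] = E[M_0] = X_0^2 − 0 = 20^2 = 400. Also E[M_τ] = E[X_τ^2] − E[τ]. The walk exits at 0 or 80, with P(hit 80 first) = 20/80, so E[X_τ^2] = 80^2 · 20/80 + 0 = 1600. Thus E[τ] = E[X_τ^2] − E[M_τ] = 1600 − 400 = 1200 = 20(80 − 20) = 1200.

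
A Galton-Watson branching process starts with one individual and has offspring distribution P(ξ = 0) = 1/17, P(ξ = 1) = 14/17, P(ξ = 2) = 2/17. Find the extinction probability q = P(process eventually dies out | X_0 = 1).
q = 1/2

The pgf is f(s) = 1/17 + 14/17·s + 2/17·s². The extinction probability q is the smallest fixed point of f in [0, 1]. Setting s = f(s):
  2/17·s² + (14/17 − 1)·s + 1/17 = 0
  2/17·s² − (1/17 + 2/17)·s + 1/17 = 0
which factors as (s − 1)·(2/17·s − 1/17) = 0, giving roots s = 1 and s = (1/17)/(2/17) = 1/2.
Mean offspring μ = 14/17 + 2·2/17 = 18/17 > 1 (supercritical), so q < 1. The extinction probability is the smaller root: q = (1/17)/(2/17) = 1/2.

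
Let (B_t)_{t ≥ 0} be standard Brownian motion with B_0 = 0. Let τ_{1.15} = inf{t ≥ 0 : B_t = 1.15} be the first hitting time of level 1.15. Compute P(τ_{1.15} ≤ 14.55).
P(τ_{1.15} ≤ 14.55) = 2(1 − Φ(1.15/√14.55)) = 2(1 − Φ(0.3015)) ≈ 0.7630

By the reflection principle for standard BM, P(τ_b ≤ t) = 2 · P(B_t ≥ b). Since B_t ~ N(0, t), P(B_t ≥ 1.15) = 1 − Φ(1.15/√t) = 1 − Φ(1.15/√14.55) = 1 − Φ(0.3015) ≈ 0.38152. Doubling: P(τ_{1.15} ≤ 14.55) ≈ 2 · 0.38152 = 0.76304 ≈ 0.7630.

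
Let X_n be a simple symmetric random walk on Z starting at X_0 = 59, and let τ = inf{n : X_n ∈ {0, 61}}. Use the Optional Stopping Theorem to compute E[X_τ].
E[X_τ] = 59

X_n is a martingale and τ is a bounded-mean stopping time (indeed τ is finite a.s. with bounded expectation since the walk is in a bounded region). By the OST, E[X_τ] = E[X_0] = 59. Equivalently: E[X_τ] = 61 · P(hit 61 first) + 0 · P(hit 0 first) = 61 · (59/61) = 59.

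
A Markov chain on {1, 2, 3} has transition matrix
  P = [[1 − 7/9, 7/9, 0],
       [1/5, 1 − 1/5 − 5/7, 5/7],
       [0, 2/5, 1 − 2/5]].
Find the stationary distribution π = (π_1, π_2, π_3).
π = (6/71, 70/213, 125/213)

This is a birth-death chain on three states, which satisfies detailed balance: π_1 · P_{12} = π_2 · P_{21} and π_2 · P_{23} = π_3 · P_{32}.
From π_1 · 7/9 = π_2 · 1/5: π_2/π_1 = (7/9)/(1/5) = 35/9.
From π_2 · 5/7 = π_3 · 2/5: π_3/π_2 = (5/7)/(2/5) = 25/14.
Take π_1 proportional to 1; then unnormalized π = (1, 35/9, 125/18). Normalize by dividing by the sum 71/6:
  π = (6/71, 70/213, 125/213).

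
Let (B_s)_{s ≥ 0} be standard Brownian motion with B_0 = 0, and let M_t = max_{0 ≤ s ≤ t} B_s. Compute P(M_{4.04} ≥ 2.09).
P(M_{4.04} ≥ 2.09) = 2·P(B_{4.04} ≥ 2.09) = 2(1 − Φ(2.09/√4.04)) ≈ 0.2984

By the reflection principle for Brownian motion, P(M_t ≥ a) = 2 · P(B_t ≥ a) for a ≥ 0. Since B_t ~ N(0, t), P(B_t ≥ 2.09) = 1 − Φ(2.09/√t) = 1 − Φ(2.09/√4.04) = 1 − Φ(1.0398). So
  P(M_{4.04} ≥ 2.09) = 2(1 − Φ(1.0398)) ≈ 0.2984.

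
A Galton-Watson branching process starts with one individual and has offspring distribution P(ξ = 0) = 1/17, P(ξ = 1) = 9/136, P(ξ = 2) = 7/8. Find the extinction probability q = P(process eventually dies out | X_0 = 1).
q = 8/119

The pgf is f(s) = 1/17 + 9/136·s + 7/8·s². The extinction probability q is the smallest fixed point of f in [0, 1]. Setting s = f(s):
  7/8·s² + (9/136 − 1)·s + 1/17 = 0
  7/8·s² − (1/17 + 7/8)·s + 1/17 = 0
which factors as (s − 1)·(7/8·s − 1/17) = 0, giving roots s = 1 and s = (1/17)/(7/8) = 8/119.
Mean offspring μ = 9/136 + 2·7/8 = 247/136 > 1 (supercritical), so q < 1. The extinction probability is the smaller root: q = (1/17)/(7/8) = 8/119.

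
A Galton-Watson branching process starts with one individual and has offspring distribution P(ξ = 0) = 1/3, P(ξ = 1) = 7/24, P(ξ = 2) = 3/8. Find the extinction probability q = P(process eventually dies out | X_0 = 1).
q = 8/9

The pgf is f(s) = 1/3 + 7/24·s + 3/8·s². The extinction probability q is the smallest fixed point of f in [0, 1]. Setting s = f(s):
  3/8·s² + (7/24 − 1)·s + 1/3 = 0
  3/8·s² − (1/3 + 3/8)·s + 1/3 = 0
which factors as (s − 1)·(3/8·s − 1/3) = 0, giving roots s = 1 and s = (1/3)/(3/8) = 8/9.
Mean offspring μ = 7/24 + 2·3/8 = 25/24 > 1 (supercritical), so q < 1. The extinction probability is the smaller root: q = (1/3)/(3/8) = 8/9.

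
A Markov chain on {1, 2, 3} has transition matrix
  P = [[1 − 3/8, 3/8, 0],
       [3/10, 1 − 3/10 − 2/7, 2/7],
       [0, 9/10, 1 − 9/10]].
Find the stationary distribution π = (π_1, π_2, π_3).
π = (252/667, 315/667, 100/667)

This is a birth-death chain on three states, which satisfies detailed balance: π_1 · P_{12} = π_2 · P_{21} and π_2 · P_{23} = π_3 · P_{32}.
From π_1 · 3/8 = π_2 · 3/10: π_2/π_1 = (3/8)/(3/10) = 5/4.
From π_2 · 2/7 = π_3 · 9/10: π_3/π_2 = (2/7)/(9/10) = 20/63.
Take π_1 proportional to 1; then unnormalized π = (1, 5/4, 25/63). Normalize by dividing by the sum 667/252:
  π = (252/667, 315/667, 100/667).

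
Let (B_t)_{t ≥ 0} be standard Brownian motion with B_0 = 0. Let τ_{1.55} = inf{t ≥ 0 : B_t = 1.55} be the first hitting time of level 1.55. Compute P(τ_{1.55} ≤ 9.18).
P(τ_{1.55} ≤ 9.18) = 2(1 − Φ(1.55/√9.18)) = 2(1 − Φ(0.5116)) ≈ 0.6089

By the reflection principle for standard BM, P(τ_b ≤ t) = 2 · P(B_t ≥ b). Since B_t ~ N(0, t), P(B_t ≥ 1.55) = 1 − Φ(1.55/√t) = 1 − Φ(1.55/√9.18) = 1 − Φ(0.5116) ≈ 0.30447. Doubling: P(τ_{1.55} ≤ 9.18) ≈ 2 · 0.30447 = 0.60894 ≈ 0.6089.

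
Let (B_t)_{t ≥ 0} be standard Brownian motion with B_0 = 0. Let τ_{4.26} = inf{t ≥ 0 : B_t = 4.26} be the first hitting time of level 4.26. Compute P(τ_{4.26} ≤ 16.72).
P(τ_{4.26} ≤ 16.72) = 2(1 − Φ(4.26/√16.72)) = 2(1 − Φ(1.0418)) ≈ 0.2975

By the reflection principle for standard BM, P(τ_b ≤ t) = 2 · P(B_t ≥ b). Since B_t ~ N(0, t), P(B_t ≥ 4.26) = 1 − Φ(4.26/√t) = 1 − Φ(4.26/√16.72) = 1 − Φ(1.0418) ≈ 0.14875. Doubling: P(τ_{4.26} ≤ 16.72) ≈ 2 · 0.14875 = 0.29750 ≈ 0.2975.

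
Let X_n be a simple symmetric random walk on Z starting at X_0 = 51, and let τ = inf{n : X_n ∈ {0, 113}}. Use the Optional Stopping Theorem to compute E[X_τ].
E[X_τ] = 51

X_n is a martingale and τ is a bounded-mean stopping time (indeed τ is finite a.s. with bounded expectation since the walk is in a bounded region). By the OST, E[X_τ] = E[X_0] = 51. Equivalently: E[X_τ] = 113 · P(hit 113 first) + 0 · P(hit 0 first) = 113 · (51/113) = 51.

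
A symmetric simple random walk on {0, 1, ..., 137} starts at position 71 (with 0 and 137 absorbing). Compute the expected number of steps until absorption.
E[τ | X_0 = 71] = 4686

Let v_k = E[τ | X_0 = k]. Boundary: v_0 = v_137 = 0. Recurrence: v_k = 1 + (v_{k-1} + v_{k+1})/2 for 1 ≤ k ≤ 136. The particular solution to v_k − (v_{k-1} + v_{k+1})/2 = 1 is v_k = −k^2. Adding homogeneous solution A + B k and matching boundaries gives v_k = k (137 − k). Substituting k = 71: v_71 = 71 · 66 = 4686.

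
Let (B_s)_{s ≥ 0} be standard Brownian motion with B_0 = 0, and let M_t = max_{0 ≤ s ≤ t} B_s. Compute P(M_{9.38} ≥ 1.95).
P(M_{9.38} ≥ 1.95) = 2·P(B_{9.38} ≥ 1.95) = 2(1 − Φ(1.95/√9.38)) ≈ 0.5243

By the reflection principle for Brownian motion, P(M_t ≥ a) = 2 · P(B_t ≥ a) for a ≥ 0. Since B_t ~ N(0, t), P(B_t ≥ 1.95) = 1 − Φ(1.95/√t) = 1 − Φ(1.95/√9.38) = 1 − Φ(0.6367). So
  P(M_{9.38} ≥ 1.95) = 2(1 − Φ(0.6367)) ≈ 0.5243.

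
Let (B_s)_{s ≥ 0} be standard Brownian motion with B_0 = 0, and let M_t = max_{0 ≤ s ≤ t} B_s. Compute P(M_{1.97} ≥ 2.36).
P(M_{1.97} ≥ 2.36) = 2·P(B_{1.97} ≥ 2.36) = 2(1 − Φ(2.36/√1.97)) ≈ 0.0927

By the reflection principle for Brownian motion, P(M_t ≥ a) = 2 · P(B_t ≥ a) for a ≥ 0. Since B_t ~ N(0, t), P(B_t ≥ 2.36) = 1 − Φ(2.36/√t) = 1 − Φ(2.36/√1.97) = 1 − Φ(1.6814). So
  P(M_{1.97} ≥ 2.36) = 2(1 − Φ(1.6814)) ≈ 0.0927.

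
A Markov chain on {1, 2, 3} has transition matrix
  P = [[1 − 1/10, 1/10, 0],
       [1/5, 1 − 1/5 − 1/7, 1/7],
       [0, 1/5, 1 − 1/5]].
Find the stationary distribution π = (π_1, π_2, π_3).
π = (7/13, 7/26, 5/26)

This is a birth-death chain on three states, which satisfies detailed balance: π_1 · P_{12} = π_2 · P_{21} and π_2 · P_{23} = π_3 · P_{32}.
From π_1 · 1/10 = π_2 · 1/5: π_2/π_1 = (1/10)/(1/5) = 1/2.
From π_2 · 1/7 = π_3 · 1/5: π_3/π_2 = (1/7)/(1/5) = 5/7.
Take π_1 proportional to 1; then unnormalized π = (1, 1/2, 5/14). Normalize by dividing by the sum 13/7:
  π = (7/13, 7/26, 5/26).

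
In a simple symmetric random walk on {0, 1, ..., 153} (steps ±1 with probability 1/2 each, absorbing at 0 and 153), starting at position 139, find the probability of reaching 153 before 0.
P(hit 153 before 0) = 139/153

Let u_k = P(hit 153 before 0 | start at k). Then u_0 = 0, u_153 = 1, and u_k = u_{k-1}/2 + u_{k+1}/2 for 1 ≤ k ≤ 152. This harmonic recurrence is solved by u_k = k/153, giving u_139 = 139/153.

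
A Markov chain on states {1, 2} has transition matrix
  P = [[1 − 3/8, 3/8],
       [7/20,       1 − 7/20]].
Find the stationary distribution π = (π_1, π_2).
π_1 = 14/29, π_2 = 15/29

Solve πP = π with π_1 + π_2 = 1. From πP = π: π_1 · (1 − 3/8) + π_2 · 7/20 = π_1 ⇒ π_2 · 7/20 = π_1 · 3/8 ⇒ π_2/π_1 = (3/8)/(7/20) = 15/14. Together with π_1 + π_2 = 1:
  π_1 = (7/20)/(3/8 + 7/20) = (7/20)/(29/40) = 14/29,
  π_2 = (3/8)/(3/8 + 7/20) = (3/8)/(29/40) = 15/29.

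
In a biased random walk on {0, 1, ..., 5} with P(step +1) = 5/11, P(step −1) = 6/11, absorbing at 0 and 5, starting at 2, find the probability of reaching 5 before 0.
P(hit 5 before 0) = (1 − (6/5)^2) / (1 − (6/5)^5) = 1375/4651

Let u_k denote P(reach 5 before 0 | start at k). Boundary: u_0 = 0, u_5 = 1. Recurrence: u_k = 5/11·u_{k+1} + 6/11·u_{k-1} for 1 ≤ k ≤ 4. Try u_k = A + B·r^k with r = q/p = (6/11)/(5/11) = 6/5. Substitution satisfies the recurrence; boundary conditions give:
  u_k = (1 − r^k) / (1 − r^N) = (1 − (6/5)^2) / (1 − (6/5)^5) = 1375/4651.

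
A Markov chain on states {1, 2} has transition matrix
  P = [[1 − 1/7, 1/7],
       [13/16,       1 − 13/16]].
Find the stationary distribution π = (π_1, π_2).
π_1 = 91/107, π_2 = 16/107

Solve πP = π with π_1 + π_2 = 1. From πP = π: π_1 · (1 − 1/7) + π_2 · 13/16 = π_1 ⇒ π_2 · 13/16 = π_1 · 1/7 ⇒ π_2/π_1 = (1/7)/(13/16) = 16/91. Together with π_1 + π_2 = 1:
  π_1 = (13/16)/(1/7 + 13/16) = (13/16)/(107/112) = 91/107,
  π_2 = (1/7)/(1/7 + 13/16) = (1/7)/(107/112) = 16/107.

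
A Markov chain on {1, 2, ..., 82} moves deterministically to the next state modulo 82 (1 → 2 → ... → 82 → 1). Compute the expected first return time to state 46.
E[T_46 | X_0 = 46] = 82

The chain cycles deterministically, so starting at state 46 it returns in exactly 82 steps. Equivalently, the stationary distribution is uniform π_j = 1/82 for every state j, so by Kac's formula E[T_46] = 1/π_46 = 82.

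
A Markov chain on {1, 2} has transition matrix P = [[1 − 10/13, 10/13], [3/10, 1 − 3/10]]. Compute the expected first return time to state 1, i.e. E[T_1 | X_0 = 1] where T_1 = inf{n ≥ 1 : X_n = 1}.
E[T_1 | X_0 = 1] = 1/π_1 = 139/39

For an irreducible recurrent Markov chain with stationary distribution π, E[T_i | X_0 = i] = 1/π_i (Kac's formula). Here π_1 = (3/10)/(10/13 + 3/10) = (3/10)/(139/130) = 39/139, so E[T_1 | X_0 = 1] = 1/π_1 = (10/13 + 3/10)/(3/10) = (139/130)/(3/10) = 139/39.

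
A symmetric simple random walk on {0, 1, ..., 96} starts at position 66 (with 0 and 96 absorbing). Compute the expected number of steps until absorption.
E[τ | X_0 = 66] = 1980

Let v_k = E[τ | X_0 = k]. Boundary: v_0 = v_96 = 0. Recurrence: v_k = 1 + (v_{k-1} + v_{k+1})/2 for 1 ≤ k ≤ 95. The particular solution to v_k − (v_{k-1} + v_{k+1})/2 = 1 is v_k = −k^2. Adding homogeneous solution A + B k and matching boundaries gives v_k = k (96 − k). Substituting k = 66: v_66 = 66 · 30 = 1980.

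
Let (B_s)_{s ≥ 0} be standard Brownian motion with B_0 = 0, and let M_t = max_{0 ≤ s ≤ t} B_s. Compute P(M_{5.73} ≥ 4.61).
P(M_{5.73} ≥ 4.61) = 2·P(B_{5.73} ≥ 4.61) = 2(1 − Φ(4.61/√5.73)) ≈ 0.0541

By the reflection principle for Brownian motion, P(M_t ≥ a) = 2 · P(B_t ≥ a) for a ≥ 0. Since B_t ~ N(0, t), P(B_t ≥ 4.61) = 1 − Φ(4.61/√t) = 1 − Φ(4.61/√5.73) = 1 − Φ(1.9259). So
  P(M_{5.73} ≥ 4.61) = 2(1 − Φ(1.9259)) ≈ 0.0541.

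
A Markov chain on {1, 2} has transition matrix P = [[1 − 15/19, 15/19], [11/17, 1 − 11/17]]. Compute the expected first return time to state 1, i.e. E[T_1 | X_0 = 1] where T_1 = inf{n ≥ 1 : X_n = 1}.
E[T_1 | X_0 = 1] = 1/π_1 = 464/209

For an irreducible recurrent Markov chain with stationary distribution π, E[T_i | X_0 = i] = 1/π_i (Kac's formula). Here π_1 = (11/17)/(15/19 + 11/17) = (11/17)/(464/323) = 209/464, so E[T_1 | X_0 = 1] = 1/π_1 = (15/19 + 11/17)/(11/17) = (464/323)/(11/17) = 464/209.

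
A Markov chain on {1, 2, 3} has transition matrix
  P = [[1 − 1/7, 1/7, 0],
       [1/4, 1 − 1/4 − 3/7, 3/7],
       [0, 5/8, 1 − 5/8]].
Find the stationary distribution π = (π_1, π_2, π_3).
π = (245/481, 140/481, 96/481)

This is a birth-death chain on three states, which satisfies detailed balance: π_1 · P_{12} = π_2 · P_{21} and π_2 · P_{23} = π_3 · P_{32}.
From π_1 · 1/7 = π_2 · 1/4: π_2/π_1 = (1/7)/(1/4) = 4/7.
From π_2 · 3/7 = π_3 · 5/8: π_3/π_2 = (3/7)/(5/8) = 24/35.
Take π_1 proportional to 1; then unnormalized π = (1, 4/7, 96/245). Normalize by dividing by the sum 481/245:
  π = (245/481, 140/481, 96/481).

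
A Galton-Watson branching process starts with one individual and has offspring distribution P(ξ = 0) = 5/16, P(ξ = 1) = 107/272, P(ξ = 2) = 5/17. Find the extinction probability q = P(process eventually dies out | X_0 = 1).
q = 1

Mean offspring μ = 0·5/16 + 1·107/272 + 2·5/17 = 267/272 ≤ 1. For μ ≤ 1 with offspring not concentrated at 1, the Galton-Watson process goes extinct almost surely, so q = 1.
(Algebraic check: The pgf is f(s) = 5/16 + 107/272·s + 5/17·s². The extinction probability q is the smallest fixed point of f in [0, 1]. Setting s = f(s):
  5/17·s² + (107/272 − 1)·s + 5/16 = 0
  5/17·s² − (5/16 + 5/17)·s + 5/16 = 0
which factors as (s − 1)·(5/17·s − 5/16) = 0, giving roots s = 1 and s = (5/16)/(5/17) = 17/16. Since 17/16 ≥ 1, the smallest root in [0, 1] is s = 1.)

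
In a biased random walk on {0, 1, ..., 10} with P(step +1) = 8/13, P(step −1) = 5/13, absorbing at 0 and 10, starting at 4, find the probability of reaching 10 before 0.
P(hit 10 before 0) = (1 − (5/8)^4) / (1 − (5/8)^10) = 23330816/27281441

Let u_k denote P(reach 10 before 0 | start at k). Boundary: u_0 = 0, u_10 = 1. Recurrence: u_k = 8/13·u_{k+1} + 5/13·u_{k-1} for 1 ≤ k ≤ 9. Try u_k = A + B·r^k with r = q/p = (5/13)/(8/13) = 5/8. Substitution satisfies the recurrence; boundary conditions give:
  u_k = (1 − r^k) / (1 − r^N) = (1 − (5/8)^4) / (1 − (5/8)^10) = 23330816/27281441.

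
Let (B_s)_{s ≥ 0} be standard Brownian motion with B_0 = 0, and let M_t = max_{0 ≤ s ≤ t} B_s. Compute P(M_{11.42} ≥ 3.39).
P(M_{11.42} ≥ 3.39) = 2·P(B_{11.42} ≥ 3.39) = 2(1 − Φ(3.39/√11.42)) ≈ 0.3158

By the reflection principle for Brownian motion, P(M_t ≥ a) = 2 · P(B_t ≥ a) for a ≥ 0. Since B_t ~ N(0, t), P(B_t ≥ 3.39) = 1 − Φ(3.39/√t) = 1 − Φ(3.39/√11.42) = 1 − Φ(1.0032). So
  P(M_{11.42} ≥ 3.39) = 2(1 − Φ(1.0032)) ≈ 0.3158.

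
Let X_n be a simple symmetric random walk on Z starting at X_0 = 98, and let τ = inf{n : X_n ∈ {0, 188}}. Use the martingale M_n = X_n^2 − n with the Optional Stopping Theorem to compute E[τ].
E[τ] = 8820

M_n = X_n^2 − n is a martingale (since E[X_{n+1}^2 | F_n] = X_n^2 + 1). By OST (τ has finite mean in a bounded region), E[M_τ] = E[M_0] = X_0^2 − 0 = 98^2 = 9604. Also E[M_τ] = E[X_τ^2] − E[τ]. The walk exits at 0 or 188, with P(hit 188 first) = 98/188, so E[X_τ^2] = 188^2 · 98/188 + 0 = 18424. Thus E[τ] = E[X_τ^2] − E[M_τ] = 18424 − 9604 = 8820 = 98(188 − 98) = 8820.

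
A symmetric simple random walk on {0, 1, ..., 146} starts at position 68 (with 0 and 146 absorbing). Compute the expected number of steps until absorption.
E[τ | X_0 = 68] = 5304

Let v_k = E[τ | X_0 = k]. Boundary: v_0 = v_146 = 0. Recurrence: v_k = 1 + (v_{k-1} + v_{k+1})/2 for 1 ≤ k ≤ 145. The particular solution to v_k − (v_{k-1} + v_{k+1})/2 = 1 is v_k = −k^2. Adding homogeneous solution A + B k and matching boundaries gives v_k = k (146 − k). Substituting k = 68: v_68 = 68 · 78 = 5304.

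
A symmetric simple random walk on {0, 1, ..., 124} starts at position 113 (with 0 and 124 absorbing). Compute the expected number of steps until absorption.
E[τ | X_0 = 113] = 1243

Let v_k = E[τ | X_0 = k]. Boundary: v_0 = v_124 = 0. Recurrence: v_k = 1 + (v_{k-1} + v_{k+1})/2 for 1 ≤ k ≤ 123. The particular solution to v_k − (v_{k-1} + v_{k+1})/2 = 1 is v_k = −k^2. Adding homogeneous solution A + B k and matching boundaries gives v_k = k (124 − k). Substituting k = 113: v_113 = 113 · 11 = 1243.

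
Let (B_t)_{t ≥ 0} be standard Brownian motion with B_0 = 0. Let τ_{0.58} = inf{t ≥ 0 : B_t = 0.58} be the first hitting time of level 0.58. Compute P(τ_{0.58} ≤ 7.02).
P(τ_{0.58} ≤ 7.02) = 2(1 − Φ(0.58/√7.02)) = 2(1 − Φ(0.2189)) ≈ 0.8267

By the reflection principle for standard BM, P(τ_b ≤ t) = 2 · P(B_t ≥ b). Since B_t ~ N(0, t), P(B_t ≥ 0.58) = 1 − Φ(0.58/√t) = 1 − Φ(0.58/√7.02) = 1 − Φ(0.2189) ≈ 0.41336. Doubling: P(τ_{0.58} ≤ 7.02) ≈ 2 · 0.41336 = 0.82672 ≈ 0.8267.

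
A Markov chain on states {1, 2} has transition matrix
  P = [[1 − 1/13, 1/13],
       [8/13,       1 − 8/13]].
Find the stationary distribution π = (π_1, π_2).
π_1 = 8/9, π_2 = 1/9

Solve πP = π with π_1 + π_2 = 1. From πP = π: π_1 · (1 − 1/13) + π_2 · 8/13 = π_1 ⇒ π_2 · 8/13 = π_1 · 1/13 ⇒ π_2/π_1 = (1/13)/(8/13) = 1/8. Together with π_1 + π_2 = 1:
  π_1 = (8/13)/(1/13 + 8/13) = (8/13)/(9/13) = 8/9,
  π_2 = (1/13)/(1/13 + 8/13) = (1/13)/(9/13) = 1/9.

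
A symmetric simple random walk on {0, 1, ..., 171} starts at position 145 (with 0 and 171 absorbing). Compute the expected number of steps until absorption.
E[τ | X_0 = 145] = 3770

Let v_k = E[τ | X_0 = k]. Boundary: v_0 = v_171 = 0. Recurrence: v_k = 1 + (v_{k-1} + v_{k+1})/2 for 1 ≤ k ≤ 170. The particular solution to v_k − (v_{k-1} + v_{k+1})/2 = 1 is v_k = −k^2. Adding homogeneous solution A + B k and matching boundaries gives v_k = k (171 − k). Substituting k = 145: v_145 = 145 · 26 = 3770.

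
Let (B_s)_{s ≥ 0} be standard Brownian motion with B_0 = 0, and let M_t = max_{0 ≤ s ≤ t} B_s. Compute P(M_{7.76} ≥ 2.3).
P(M_{7.76} ≥ 2.3) = 2·P(B_{7.76} ≥ 2.3) = 2(1 − Φ(2.3/√7.76)) ≈ 0.4090

By the reflection principle for Brownian motion, P(M_t ≥ a) = 2 · P(B_t ≥ a) for a ≥ 0. Since B_t ~ N(0, t), P(B_t ≥ 2.3) = 1 − Φ(2.3/√t) = 1 − Φ(2.3/√7.76) = 1 − Φ(0.8257). So
  P(M_{7.76} ≥ 2.3) = 2(1 − Φ(0.8257)) ≈ 0.4090.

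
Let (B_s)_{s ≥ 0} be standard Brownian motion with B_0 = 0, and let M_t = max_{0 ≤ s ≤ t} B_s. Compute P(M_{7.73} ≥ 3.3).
P(M_{7.73} ≥ 3.3) = 2·P(B_{7.73} ≥ 3.3) = 2(1 − Φ(3.3/√7.73)) ≈ 0.2353

By the reflection principle for Brownian motion, P(M_t ≥ a) = 2 · P(B_t ≥ a) for a ≥ 0. Since B_t ~ N(0, t), P(B_t ≥ 3.3) = 1 − Φ(3.3/√t) = 1 − Φ(3.3/√7.73) = 1 − Φ(1.1869). So
  P(M_{7.73} ≥ 3.3) = 2(1 − Φ(1.1869)) ≈ 0.2353.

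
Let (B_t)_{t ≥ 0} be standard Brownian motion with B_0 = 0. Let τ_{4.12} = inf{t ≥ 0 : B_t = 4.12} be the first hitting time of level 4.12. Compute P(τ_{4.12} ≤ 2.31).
P(τ_{4.12} ≤ 2.31) = 2(1 − Φ(4.12/√2.31)) = 2(1 − Φ(2.7108)) ≈ 0.0067

By the reflection principle for standard BM, P(τ_b ≤ t) = 2 · P(B_t ≥ b). Since B_t ~ N(0, t), P(B_t ≥ 4.12) = 1 − Φ(4.12/√t) = 1 − Φ(4.12/√2.31) = 1 − Φ(2.7108) ≈ 0.00336. Doubling: P(τ_{4.12} ≤ 2.31) ≈ 2 · 0.00336 = 0.00672 ≈ 0.0067.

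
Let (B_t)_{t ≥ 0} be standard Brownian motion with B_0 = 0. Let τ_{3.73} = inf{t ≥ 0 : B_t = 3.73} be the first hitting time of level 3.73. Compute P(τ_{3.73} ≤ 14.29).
P(τ_{3.73} ≤ 14.29) = 2(1 − Φ(3.73/√14.29)) = 2(1 − Φ(0.9867)) ≈ 0.3238

By the reflection principle for standard BM, P(τ_b ≤ t) = 2 · P(B_t ≥ b). Since B_t ~ N(0, t), P(B_t ≥ 3.73) = 1 − Φ(3.73/√t) = 1 − Φ(3.73/√14.29) = 1 − Φ(0.9867) ≈ 0.16189. Doubling: P(τ_{3.73} ≤ 14.29) ≈ 2 · 0.16189 = 0.32378 ≈ 0.3238.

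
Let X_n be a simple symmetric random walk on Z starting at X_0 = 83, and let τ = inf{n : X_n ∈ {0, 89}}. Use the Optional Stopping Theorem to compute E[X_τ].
E[X_τ] = 83

X_n is a martingale and τ is a bounded-mean stopping time (indeed τ is finite a.s. with bounded expectation since the walk is in a bounded region). By the OST, E[X_τ] = E[X_0] = 83. Equivalently: E[X_τ] = 89 · P(hit 89 first) + 0 · P(hit 0 first) = 89 · (83/89) = 83.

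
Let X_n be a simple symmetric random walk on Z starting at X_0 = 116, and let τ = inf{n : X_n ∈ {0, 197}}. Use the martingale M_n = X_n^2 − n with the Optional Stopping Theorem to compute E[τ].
E[τ] = 9396

M_n = X_n^2 − n is a martingale (since E[X_{n+1}^2 | F_n] = X_n^2 + 1). By OST (τ has finite mean in a bounded region), E[M_τ] = E[M_0] = X_0^2 − 0 = 116^2 = 13456. Also E[M_τ] = E[X_τ^2] − E[τ]. The walk exits at 0 or 197, with P(hit 197 first) = 116/197, so E[X_τ^2] = 197^2 · 116/197 + 0 = 22852. Thus E[τ] = E[X_τ^2] − E[M_τ] = 22852 − 13456 = 9396 = 116(197 − 116) = 9396.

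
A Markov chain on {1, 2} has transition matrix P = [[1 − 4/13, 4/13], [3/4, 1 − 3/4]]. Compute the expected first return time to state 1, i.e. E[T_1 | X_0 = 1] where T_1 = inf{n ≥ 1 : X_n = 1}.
E[T_1 | X_0 = 1] = 1/π_1 = 55/39

For an irreducible recurrent Markov chain with stationary distribution π, E[T_i | X_0 = i] = 1/π_i (Kac's formula). Here π_1 = (3/4)/(4/13 + 3/4) = (3/4)/(55/52) = 39/55, so E[T_1 | X_0 = 1] = 1/π_1 = (4/13 + 3/4)/(3/4) = (55/52)/(3/4) = 55/39.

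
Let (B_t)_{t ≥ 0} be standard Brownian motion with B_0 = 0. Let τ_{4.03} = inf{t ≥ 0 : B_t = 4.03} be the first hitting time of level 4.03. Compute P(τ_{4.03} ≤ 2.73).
P(τ_{4.03} ≤ 2.73) = 2(1 − Φ(4.03/√2.73)) = 2(1 − Φ(2.4391)) ≈ 0.0147

By the reflection principle for standard BM, P(τ_b ≤ t) = 2 · P(B_t ≥ b). Since B_t ~ N(0, t), P(B_t ≥ 4.03) = 1 − Φ(4.03/√t) = 1 − Φ(4.03/√2.73) = 1 − Φ(2.4391) ≈ 0.00736. Doubling: P(τ_{4.03} ≤ 2.73) ≈ 2 · 0.00736 = 0.01472 ≈ 0.0147.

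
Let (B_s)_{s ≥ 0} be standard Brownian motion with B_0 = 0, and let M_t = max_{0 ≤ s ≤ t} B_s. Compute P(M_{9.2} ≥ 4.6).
P(M_{9.2} ≥ 4.6) = 2·P(B_{9.2} ≥ 4.6) = 2(1 − Φ(4.6/√9.2)) ≈ 0.1294

By the reflection principle for Brownian motion, P(M_t ≥ a) = 2 · P(B_t ≥ a) for a ≥ 0. Since B_t ~ N(0, t), P(B_t ≥ 4.6) = 1 − Φ(4.6/√t) = 1 − Φ(4.6/√9.2) = 1 − Φ(1.5166). So
  P(M_{9.2} ≥ 4.6) = 2(1 − Φ(1.5166)) ≈ 0.1294.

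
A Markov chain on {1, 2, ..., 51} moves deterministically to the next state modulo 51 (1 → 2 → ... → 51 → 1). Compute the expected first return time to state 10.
E[T_10 | X_0 = 10] = 51

The chain cycles deterministically, so starting at state 10 it returns in exactly 51 steps. Equivalently, the stationary distribution is uniform π_j = 1/51 for every state j, so by Kac's formula E[T_10] = 1/π_10 = 51.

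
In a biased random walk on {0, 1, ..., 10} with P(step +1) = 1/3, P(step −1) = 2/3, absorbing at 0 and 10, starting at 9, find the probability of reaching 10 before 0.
P(hit 10 before 0) = (1 − (2)^9) / (1 − (2)^10) = 511/1023

Let u_k denote P(reach 10 before 0 | start at k). Boundary: u_0 = 0, u_10 = 1. Recurrence: u_k = 1/3·u_{k+1} + 2/3·u_{k-1} for 1 ≤ k ≤ 9. Try u_k = A + B·r^k with r = q/p = (2/3)/(1/3) = 2. Substitution satisfies the recurrence; boundary conditions give:
  u_k = (1 − r^k) / (1 − r^N) = (1 − (2)^9) / (1 − (2)^10) = 511/1023.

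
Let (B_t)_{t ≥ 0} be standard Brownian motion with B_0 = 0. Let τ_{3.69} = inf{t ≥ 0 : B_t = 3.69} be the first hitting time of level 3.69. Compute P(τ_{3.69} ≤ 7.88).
P(τ_{3.69} ≤ 7.88) = 2(1 − Φ(3.69/√7.88)) = 2(1 − Φ(1.3145)) ≈ 0.1887

By the reflection principle for standard BM, P(τ_b ≤ t) = 2 · P(B_t ≥ b). Since B_t ~ N(0, t), P(B_t ≥ 3.69) = 1 − Φ(3.69/√t) = 1 − Φ(3.69/√7.88) = 1 − Φ(1.3145) ≈ 0.09434. Doubling: P(τ_{3.69} ≤ 7.88) ≈ 2 · 0.09434 = 0.18868 ≈ 0.1887.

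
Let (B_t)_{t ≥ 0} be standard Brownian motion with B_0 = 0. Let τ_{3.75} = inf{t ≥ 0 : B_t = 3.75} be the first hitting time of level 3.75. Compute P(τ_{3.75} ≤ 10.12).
P(τ_{3.75} ≤ 10.12) = 2(1 − Φ(3.75/√10.12)) = 2(1 − Φ(1.1788)) ≈ 0.2385

By the reflection principle for standard BM, P(τ_b ≤ t) = 2 · P(B_t ≥ b). Since B_t ~ N(0, t), P(B_t ≥ 3.75) = 1 − Φ(3.75/√t) = 1 − Φ(3.75/√10.12) = 1 − Φ(1.1788) ≈ 0.11924. Doubling: P(τ_{3.75} ≤ 10.12) ≈ 2 · 0.11924 = 0.23848 ≈ 0.2385.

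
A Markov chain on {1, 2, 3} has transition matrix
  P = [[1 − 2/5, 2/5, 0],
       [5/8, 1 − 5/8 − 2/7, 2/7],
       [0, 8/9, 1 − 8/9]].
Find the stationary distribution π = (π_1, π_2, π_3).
π = (175/323, 112/323, 36/323)

This is a birth-death chain on three states, which satisfies detailed balance: π_1 · P_{12} = π_2 · P_{21} and π_2 · P_{23} = π_3 · P_{32}.
From π_1 · 2/5 = π_2 · 5/8: π_2/π_1 = (2/5)/(5/8) = 16/25.
From π_2 · 2/7 = π_3 · 8/9: π_3/π_2 = (2/7)/(8/9) = 9/28.
Take π_1 proportional to 1; then unnormalized π = (1, 16/25, 36/175). Normalize by dividing by the sum 323/175:
  π = (175/323, 112/323, 36/323).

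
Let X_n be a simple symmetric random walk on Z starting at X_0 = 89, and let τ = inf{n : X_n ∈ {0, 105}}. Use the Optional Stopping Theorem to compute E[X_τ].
E[X_τ] = 89

X_n is a martingale and τ is a bounded-mean stopping time (indeed τ is finite a.s. with bounded expectation since the walk is in a bounded region). By the OST, E[X_τ] = E[X_0] = 89. Equivalently: E[X_τ] = 105 · P(hit 105 first) + 0 · P(hit 0 first) = 105 · (89/105) = 89.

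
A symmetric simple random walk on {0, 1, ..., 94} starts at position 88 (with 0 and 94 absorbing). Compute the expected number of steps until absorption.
E[τ | X_0 = 88] = 528

Let v_k = E[τ | X_0 = k]. Boundary: v_0 = v_94 = 0. Recurrence: v_k = 1 + (v_{k-1} + v_{k+1})/2 for 1 ≤ k ≤ 93. The particular solution to v_k − (v_{k-1} + v_{k+1})/2 = 1 is v_k = −k^2. Adding homogeneous solution A + B k and matching boundaries gives v_k = k (94 − k). Substituting k = 88: v_88 = 88 · 6 = 528.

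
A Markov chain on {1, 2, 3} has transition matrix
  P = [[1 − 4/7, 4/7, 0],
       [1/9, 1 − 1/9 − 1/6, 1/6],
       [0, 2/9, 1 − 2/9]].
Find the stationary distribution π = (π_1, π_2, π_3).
π = (1/10, 18/35, 27/70)

This is a birth-death chain on three states, which satisfies detailed balance: π_1 · P_{12} = π_2 · P_{21} and π_2 · P_{23} = π_3 · P_{32}.
From π_1 · 4/7 = π_2 · 1/9: π_2/π_1 = (4/7)/(1/9) = 36/7.
From π_2 · 1/6 = π_3 · 2/9: π_3/π_2 = (1/6)/(2/9) = 3/4.
Take π_1 proportional to 1; then unnormalized π = (1, 36/7, 27/7). Normalize by dividing by the sum 10:
  π = (1/10, 18/35, 27/70).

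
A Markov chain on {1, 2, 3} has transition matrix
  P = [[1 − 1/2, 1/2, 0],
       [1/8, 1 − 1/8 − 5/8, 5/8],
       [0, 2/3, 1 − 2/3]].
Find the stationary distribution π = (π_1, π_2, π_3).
π = (4/35, 16/35, 3/7)

This is a birth-death chain on three states, which satisfies detailed balance: π_1 · P_{12} = π_2 · P_{21} and π_2 · P_{23} = π_3 · P_{32}.
From π_1 · 1/2 = π_2 · 1/8: π_2/π_1 = (1/2)/(1/8) = 4.
From π_2 · 5/8 = π_3 · 2/3: π_3/π_2 = (5/8)/(2/3) = 15/16.
Take π_1 proportional to 1; then unnormalized π = (1, 4, 15/4). Normalize by dividing by the sum 35/4:
  π = (4/35, 16/35, 3/7).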